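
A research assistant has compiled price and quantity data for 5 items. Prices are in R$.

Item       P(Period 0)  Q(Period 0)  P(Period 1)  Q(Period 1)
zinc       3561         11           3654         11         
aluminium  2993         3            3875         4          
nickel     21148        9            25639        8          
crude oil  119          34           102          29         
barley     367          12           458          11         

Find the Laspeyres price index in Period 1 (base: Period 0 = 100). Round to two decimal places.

118.06

Laspeyres price index uses base-period quantities as weights.
ΣP(Period 1)·Q(Period 0) = 3654×11 + 3875×3 + 25639×9 + 102×34 + 458×12 = 40194 + 11625 + 230751 + 3468 + 5496 = 291534
ΣP(Period 0)·Q(Period 0) = 3561×11 + 2993×3 + 21148×9 + 119×34 + 367×12 = 39171 + 8979 + 190332 + 4046 + 4404 = 246932
Index = 291534 / 246932 × 100 = 118.0625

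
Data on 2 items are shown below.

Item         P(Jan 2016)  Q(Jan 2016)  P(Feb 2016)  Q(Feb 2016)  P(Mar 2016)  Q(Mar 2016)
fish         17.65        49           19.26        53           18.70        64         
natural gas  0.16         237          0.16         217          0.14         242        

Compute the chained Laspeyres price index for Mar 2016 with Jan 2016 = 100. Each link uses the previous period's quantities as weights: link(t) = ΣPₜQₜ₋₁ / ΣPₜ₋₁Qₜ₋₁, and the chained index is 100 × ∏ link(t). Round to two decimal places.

Link Jan 2016→Feb 2016:
ΣP(Feb 2016)Q(Jan 2016) = 19.26×49 + 0.16×237 = 943.74 + 37.92 = 981.66
ΣP(Jan 2016)Q(Jan 2016) = 17.65×49 + 0.16×237 = 864.85 + 37.92 = 902.77
link = 981.66/902.77 = 1.087387
Link Feb 2016→Mar 2016:
ΣP(Mar 2016)Q(Feb 2016) = 18.70×53 + 0.14×217 = 991.1 + 30.38 = 1021.48
ΣP(Feb 2016)Q(Feb 2016) = 19.26×53 + 0.16×217 = 1020.78 + 34.72 = 1055.5
link = 1021.48/1055.5 = 0.967769
Chained index = 100 × 1.087387 × 0.967769 = 105.2339

105.23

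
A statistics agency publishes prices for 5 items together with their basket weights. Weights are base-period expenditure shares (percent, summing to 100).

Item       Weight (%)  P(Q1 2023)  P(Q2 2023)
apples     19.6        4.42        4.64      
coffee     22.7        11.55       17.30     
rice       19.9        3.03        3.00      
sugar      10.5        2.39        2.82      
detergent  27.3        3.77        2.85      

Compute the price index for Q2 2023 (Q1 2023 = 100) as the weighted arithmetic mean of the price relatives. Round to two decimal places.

107.31

apples: 19.6 × (4.64/4.42) = 19.6 × 1.049774 = 20.5756
coffee: 22.7 × (17.30/11.55) = 22.7 × 1.497835 = 34.0009
rice: 19.9 × (3.00/3.03) = 19.9 × 0.990099 = 19.7030
sugar: 10.5 × (2.82/2.39) = 10.5 × 1.179916 = 12.3891
detergent: 27.3 × (2.85/3.77) = 27.3 × 0.755968 = 20.6379
Index = Σ wᵢ·(p₁ᵢ/p₀ᵢ) = 20.5756 + 34.0009 + 19.7030 + 12.3891 + 20.6379 = 107.3065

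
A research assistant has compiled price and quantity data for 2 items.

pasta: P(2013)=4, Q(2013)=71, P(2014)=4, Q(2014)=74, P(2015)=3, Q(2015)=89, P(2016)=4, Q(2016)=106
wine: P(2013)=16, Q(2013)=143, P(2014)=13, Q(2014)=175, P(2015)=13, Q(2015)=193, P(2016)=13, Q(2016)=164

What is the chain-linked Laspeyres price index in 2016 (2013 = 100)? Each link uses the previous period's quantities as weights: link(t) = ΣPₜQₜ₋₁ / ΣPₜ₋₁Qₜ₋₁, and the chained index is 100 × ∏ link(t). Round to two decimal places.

Link 2013→2014:
ΣP(2014)Q(2013) = 4×71 + 13×143 = 284 + 1859 = 2143
ΣP(2013)Q(2013) = 4×71 + 16×143 = 284 + 2288 = 2572
link = 2143/2572 = 0.833204
Link 2014→2015:
ΣP(2015)Q(2014) = 3×74 + 13×175 = 222 + 2275 = 2497
ΣP(2014)Q(2014) = 4×74 + 13×175 = 296 + 2275 = 2571
link = 2497/2571 = 0.971217
Link 2015→2016:
ΣP(2016)Q(2015) = 4×89 + 13×193 = 356 + 2509 = 2865
ΣP(2015)Q(2015) = 3×89 + 13×193 = 267 + 2509 = 2776
link = 2865/2776 = 1.032061
Chained index = 100 × 0.833204 × 0.971217 × 1.032061 = 83.5166

83.52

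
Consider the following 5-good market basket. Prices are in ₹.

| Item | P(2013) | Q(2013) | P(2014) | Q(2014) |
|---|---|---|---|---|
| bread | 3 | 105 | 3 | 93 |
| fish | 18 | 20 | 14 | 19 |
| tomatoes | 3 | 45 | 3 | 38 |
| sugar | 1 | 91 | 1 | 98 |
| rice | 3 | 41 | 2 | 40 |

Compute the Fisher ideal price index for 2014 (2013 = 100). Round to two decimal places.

Laspeyres component (base-period weights):
ΣP(2014)Q(2013) = 3×105 + 14×20 + 3×45 + 1×91 + 2×41 = 315 + 280 + 135 + 91 + 82 = 903
ΣP(2013)Q(2013) = 3×105 + 18×20 + 3×45 + 1×91 + 3×41 = 315 + 360 + 135 + 91 + 123 = 1024
L = 903 / 1024 × 100 = 88.1836
Paasche component (current-period weights):
ΣP(2014)Q(2014) = 3×93 + 14×19 + 3×38 + 1×98 + 2×40 = 279 + 266 + 114 + 98 + 80 = 837
ΣP(2013)Q(2014) = 3×93 + 18×19 + 3×38 + 1×98 + 3×40 = 279 + 342 + 114 + 98 + 120 = 953
P = 837 / 953 × 100 = 87.8279
Fisher = √(L × P) = √(88.1836 × 87.8279) = 88.0056

88.01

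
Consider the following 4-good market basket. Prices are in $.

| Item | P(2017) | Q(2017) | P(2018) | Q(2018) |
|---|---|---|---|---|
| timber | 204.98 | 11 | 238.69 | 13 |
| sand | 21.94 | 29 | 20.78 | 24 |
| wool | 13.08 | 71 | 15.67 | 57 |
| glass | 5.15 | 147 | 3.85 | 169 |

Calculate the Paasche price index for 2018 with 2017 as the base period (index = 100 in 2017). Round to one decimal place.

Paasche price index uses current-period quantities as weights.
ΣP(2018)·Q(2018) = 238.69×13 + 20.78×24 + 15.67×57 + 3.85×169 = 3102.97 + 498.72 + 893.19 + 650.65 = 5145.53
ΣP(2017)·Q(2018) = 204.98×13 + 21.94×24 + 13.08×57 + 5.15×169 = 2664.74 + 526.56 + 745.56 + 870.35 = 4807.21
Index = 5145.53 / 4807.21 × 100 = 107.0378

107.0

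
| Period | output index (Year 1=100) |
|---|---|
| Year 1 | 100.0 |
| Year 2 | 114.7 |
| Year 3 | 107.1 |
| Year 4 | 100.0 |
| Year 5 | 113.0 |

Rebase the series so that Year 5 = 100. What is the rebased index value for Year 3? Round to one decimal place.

94.8

Rebased(Year 3) = 107.1 / 113.0 × 100 = 94.7788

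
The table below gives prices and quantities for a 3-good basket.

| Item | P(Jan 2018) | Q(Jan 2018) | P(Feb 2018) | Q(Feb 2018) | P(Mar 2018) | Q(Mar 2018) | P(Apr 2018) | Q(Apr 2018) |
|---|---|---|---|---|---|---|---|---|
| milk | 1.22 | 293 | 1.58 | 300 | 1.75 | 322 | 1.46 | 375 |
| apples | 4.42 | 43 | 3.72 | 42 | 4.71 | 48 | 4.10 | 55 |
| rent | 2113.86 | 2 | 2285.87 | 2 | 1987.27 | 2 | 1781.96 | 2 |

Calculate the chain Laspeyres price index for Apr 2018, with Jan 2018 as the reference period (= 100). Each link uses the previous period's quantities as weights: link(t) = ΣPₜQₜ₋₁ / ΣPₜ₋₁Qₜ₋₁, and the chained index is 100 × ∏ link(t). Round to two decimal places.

87.23

Link Jan 2018→Feb 2018:
ΣP(Feb 2018)Q(Jan 2018) = 1.58×293 + 3.72×43 + 2285.87×2 = 462.94 + 159.96 + 4571.74 = 5194.64
ΣP(Jan 2018)Q(Jan 2018) = 1.22×293 + 4.42×43 + 2113.86×2 = 357.46 + 190.06 + 4227.72 = 4775.24
link = 5194.64/4775.24 = 1.087828
Link Feb 2018→Mar 2018:
ΣP(Mar 2018)Q(Feb 2018) = 1.75×300 + 4.71×42 + 1987.27×2 = 525 + 197.82 + 3974.54 = 4697.36
ΣP(Feb 2018)Q(Feb 2018) = 1.58×300 + 3.72×42 + 2285.87×2 = 474 + 156.24 + 4571.74 = 5201.98
link = 4697.36/5201.98 = 0.902995
Link Mar 2018→Apr 2018:
ΣP(Apr 2018)Q(Mar 2018) = 1.46×322 + 4.10×48 + 1781.96×2 = 470.12 + 196.8 + 3563.92 = 4230.84
ΣP(Mar 2018)Q(Mar 2018) = 1.75×322 + 4.71×48 + 1987.27×2 = 563.5 + 226.08 + 3974.54 = 4764.12
link = 4230.84/4764.12 = 0.888063
Chained index = 100 × 1.087828 × 0.902995 × 0.888063 = 87.2347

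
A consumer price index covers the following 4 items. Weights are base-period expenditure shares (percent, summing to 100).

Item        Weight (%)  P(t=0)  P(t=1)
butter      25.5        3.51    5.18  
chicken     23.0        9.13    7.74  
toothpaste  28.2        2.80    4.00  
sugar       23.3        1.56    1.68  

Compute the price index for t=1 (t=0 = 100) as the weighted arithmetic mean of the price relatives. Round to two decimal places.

butter: 25.5 × (5.18/3.51) = 25.5 × 1.475783 = 37.6325
chicken: 23.0 × (7.74/9.13) = 23.0 × 0.847755 = 19.4984
toothpaste: 28.2 × (4.00/2.80) = 28.2 × 1.428571 = 40.2857
sugar: 23.3 × (1.68/1.56) = 23.3 × 1.076923 = 25.0923
Index = Σ wᵢ·(p₁ᵢ/p₀ᵢ) = 37.6325 + 19.4984 + 40.2857 + 25.0923 = 122.5089

122.51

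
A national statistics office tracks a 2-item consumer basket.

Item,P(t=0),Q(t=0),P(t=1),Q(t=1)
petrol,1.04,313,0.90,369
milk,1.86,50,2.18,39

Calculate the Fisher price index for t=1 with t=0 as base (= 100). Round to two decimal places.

Laspeyres component (base-period weights):
ΣP(t=1)Q(t=0) = 0.90×313 + 2.18×50 = 281.7 + 109 = 390.7
ΣP(t=0)Q(t=0) = 1.04×313 + 1.86×50 = 325.52 + 93 = 418.52
L = 390.7 / 418.52 × 100 = 93.3528
Paasche component (current-period weights):
ΣP(t=1)Q(t=1) = 0.90×369 + 2.18×39 = 332.1 + 85.02 = 417.12
ΣP(t=0)Q(t=1) = 1.04×369 + 1.86×39 = 383.76 + 72.54 = 456.3
P = 417.12 / 456.3 × 100 = 91.4135
Fisher = √(L × P) = √(93.3528 × 91.4135) = 92.3781

92.38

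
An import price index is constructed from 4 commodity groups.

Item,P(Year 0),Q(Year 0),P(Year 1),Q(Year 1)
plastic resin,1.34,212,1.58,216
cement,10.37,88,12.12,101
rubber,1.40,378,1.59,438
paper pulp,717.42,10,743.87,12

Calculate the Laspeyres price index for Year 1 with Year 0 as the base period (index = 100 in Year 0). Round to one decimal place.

Laspeyres price index uses base-period quantities as weights.
ΣP(Year 1)·Q(Year 0) = 1.58×212 + 12.12×88 + 1.59×378 + 743.87×10 = 334.96 + 1066.56 + 601.02 + 7438.7 = 9441.24
ΣP(Year 0)·Q(Year 0) = 1.34×212 + 10.37×88 + 1.40×378 + 717.42×10 = 284.08 + 912.56 + 529.2 + 7174.2 = 8900.04
Index = 9441.24 / 8900.04 × 100 = 106.0809

106.1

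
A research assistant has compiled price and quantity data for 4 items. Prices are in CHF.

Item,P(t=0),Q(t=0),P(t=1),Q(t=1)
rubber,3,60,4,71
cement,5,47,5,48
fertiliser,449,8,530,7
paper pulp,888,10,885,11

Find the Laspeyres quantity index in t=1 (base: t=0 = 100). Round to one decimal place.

Laspeyres quantity index uses base-period prices as weights.
ΣP(t=0)·Q(t=1) = 3×71 + 5×48 + 449×7 + 888×11 = 213 + 240 + 3143 + 9768 = 13364
ΣP(t=0)·Q(t=0) = 3×60 + 5×47 + 449×8 + 888×10 = 180 + 235 + 3592 + 8880 = 12887
Index = 13364 / 12887 × 100 = 103.7014

103.7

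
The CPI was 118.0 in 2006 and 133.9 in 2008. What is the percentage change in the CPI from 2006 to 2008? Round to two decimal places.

13.47%

Change = (133.9 − 118.0) / 118.0 × 100
       = 15.9 / 118.0 × 100 = 13.4746%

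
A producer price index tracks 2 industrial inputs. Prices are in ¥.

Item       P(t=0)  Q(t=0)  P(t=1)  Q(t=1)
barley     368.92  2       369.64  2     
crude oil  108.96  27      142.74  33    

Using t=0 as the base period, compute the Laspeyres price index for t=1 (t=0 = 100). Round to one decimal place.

124.8

Laspeyres price index uses base-period quantities as weights.
ΣP(t=1)·Q(t=0) = 369.64×2 + 142.74×27 = 739.28 + 3853.98 = 4593.26
ΣP(t=0)·Q(t=0) = 368.92×2 + 108.96×27 = 737.84 + 2941.92 = 3679.76
Index = 4593.26 / 3679.76 × 100 = 124.8250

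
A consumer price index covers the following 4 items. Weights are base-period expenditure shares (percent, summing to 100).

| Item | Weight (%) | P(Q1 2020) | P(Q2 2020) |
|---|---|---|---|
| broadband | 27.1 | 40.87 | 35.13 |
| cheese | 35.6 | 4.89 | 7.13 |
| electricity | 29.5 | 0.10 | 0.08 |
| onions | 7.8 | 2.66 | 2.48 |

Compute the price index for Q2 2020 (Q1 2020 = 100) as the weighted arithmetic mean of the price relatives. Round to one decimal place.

106.1

broadband: 27.1 × (35.13/40.87) = 27.1 × 0.859555 = 23.2939
cheese: 35.6 × (7.13/4.89) = 35.6 × 1.458078 = 51.9076
electricity: 29.5 × (0.08/0.10) = 29.5 × 0.800000 = 23.6000
onions: 7.8 × (2.48/2.66) = 7.8 × 0.932331 = 7.2722
Index = Σ wᵢ·(p₁ᵢ/p₀ᵢ) = 23.2939 + 51.9076 + 23.6000 + 7.2722 = 106.0737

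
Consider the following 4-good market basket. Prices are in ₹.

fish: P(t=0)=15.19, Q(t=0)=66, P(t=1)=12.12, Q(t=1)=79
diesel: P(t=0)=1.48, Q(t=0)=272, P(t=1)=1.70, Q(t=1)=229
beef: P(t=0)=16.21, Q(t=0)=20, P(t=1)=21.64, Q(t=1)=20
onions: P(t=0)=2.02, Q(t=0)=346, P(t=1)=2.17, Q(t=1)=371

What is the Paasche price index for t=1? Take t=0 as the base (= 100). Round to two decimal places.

Paasche price index uses current-period quantities as weights.
ΣP(t=1)·Q(t=1) = 12.12×79 + 1.70×229 + 21.64×20 + 2.17×371 = 957.48 + 389.3 + 432.8 + 805.07 = 2584.65
ΣP(t=0)·Q(t=1) = 15.19×79 + 1.48×229 + 16.21×20 + 2.02×371 = 1200.01 + 338.92 + 324.2 + 749.42 = 2612.55
Index = 2584.65 / 2612.55 × 100 = 98.9321

98.93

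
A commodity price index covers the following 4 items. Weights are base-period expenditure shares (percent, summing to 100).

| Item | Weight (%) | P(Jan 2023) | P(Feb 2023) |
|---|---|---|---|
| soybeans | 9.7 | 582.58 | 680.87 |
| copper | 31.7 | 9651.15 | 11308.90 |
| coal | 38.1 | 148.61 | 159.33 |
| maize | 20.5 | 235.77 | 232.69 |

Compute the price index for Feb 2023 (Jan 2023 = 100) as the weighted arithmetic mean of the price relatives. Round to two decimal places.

soybeans: 9.7 × (680.87/582.58) = 9.7 × 1.168715 = 11.3365
copper: 31.7 × (11308.90/9651.15) = 31.7 × 1.171767 = 37.1450
coal: 38.1 × (159.33/148.61) = 38.1 × 1.072135 = 40.8483
maize: 20.5 × (232.69/235.77) = 20.5 × 0.986936 = 20.2322
Index = Σ wᵢ·(p₁ᵢ/p₀ᵢ) = 11.3365 + 37.1450 + 40.8483 + 20.2322 = 109.5621

109.56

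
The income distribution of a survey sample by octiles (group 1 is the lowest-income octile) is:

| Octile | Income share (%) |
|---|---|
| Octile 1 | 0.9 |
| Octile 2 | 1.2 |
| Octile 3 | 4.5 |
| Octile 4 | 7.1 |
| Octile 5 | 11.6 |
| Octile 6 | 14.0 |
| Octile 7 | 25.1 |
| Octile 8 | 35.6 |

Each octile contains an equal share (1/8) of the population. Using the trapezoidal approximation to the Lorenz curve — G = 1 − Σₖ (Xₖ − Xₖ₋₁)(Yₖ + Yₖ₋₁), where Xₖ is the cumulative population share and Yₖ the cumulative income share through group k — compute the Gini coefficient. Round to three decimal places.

Cumulative income shares Yₖ: 0.0090, 0.0210, 0.0660, 0.1370, 0.2530, 0.3930, 0.6440, 1.0000
Σ (Xₖ−Xₖ₋₁)(Yₖ+Yₖ₋₁) = (1/8)(0.0090+0.0000) + (1/8)(0.0210+0.0090) + (1/8)(0.0660+0.0210) + (1/8)(0.1370+0.0660) + (1/8)(0.2530+0.1370) + (1/8)(0.3930+0.2530) + (1/8)(0.6440+0.3930) + (1/8)(1.0000+0.6440)
  = 0.0011 + 0.0038 + 0.0109 + 0.0254 + 0.0488 + 0.0808 + 0.1296 + 0.2055 = 0.5058
G = 1 − 0.5058 = 0.4942

0.494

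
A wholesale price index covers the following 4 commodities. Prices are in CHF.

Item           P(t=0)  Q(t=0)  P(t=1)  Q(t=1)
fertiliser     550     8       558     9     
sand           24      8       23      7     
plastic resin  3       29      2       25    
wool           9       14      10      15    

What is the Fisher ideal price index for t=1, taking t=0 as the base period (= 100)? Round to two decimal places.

Laspeyres component (base-period weights):
ΣP(t=1)Q(t=0) = 558×8 + 23×8 + 2×29 + 10×14 = 4464 + 184 + 58 + 140 = 4846
ΣP(t=0)Q(t=0) = 550×8 + 24×8 + 3×29 + 9×14 = 4400 + 192 + 87 + 126 = 4805
L = 4846 / 4805 × 100 = 100.8533
Paasche component (current-period weights):
ΣP(t=1)Q(t=1) = 558×9 + 23×7 + 2×25 + 10×15 = 5022 + 161 + 50 + 150 = 5383
ΣP(t=0)Q(t=1) = 550×9 + 24×7 + 3×25 + 9×15 = 4950 + 168 + 75 + 135 = 5328
P = 5383 / 5328 × 100 = 101.0323
Fisher = √(L × P) = √(100.8533 × 101.0323) = 100.9427

100.94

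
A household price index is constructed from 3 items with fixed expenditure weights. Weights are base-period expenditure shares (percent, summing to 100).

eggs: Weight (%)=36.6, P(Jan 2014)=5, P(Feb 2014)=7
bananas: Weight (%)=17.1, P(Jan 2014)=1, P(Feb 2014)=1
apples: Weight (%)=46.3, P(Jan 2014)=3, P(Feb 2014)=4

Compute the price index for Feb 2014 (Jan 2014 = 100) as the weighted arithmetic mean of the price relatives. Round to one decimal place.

130.1

eggs: 36.6 × (7/5) = 36.6 × 1.400000 = 51.2400
bananas: 17.1 × (1/1) = 17.1 × 1.000000 = 17.1000
apples: 46.3 × (4/3) = 46.3 × 1.333333 = 61.7333
Index = Σ wᵢ·(p₁ᵢ/p₀ᵢ) = 51.2400 + 17.1000 + 61.7333 = 130.0733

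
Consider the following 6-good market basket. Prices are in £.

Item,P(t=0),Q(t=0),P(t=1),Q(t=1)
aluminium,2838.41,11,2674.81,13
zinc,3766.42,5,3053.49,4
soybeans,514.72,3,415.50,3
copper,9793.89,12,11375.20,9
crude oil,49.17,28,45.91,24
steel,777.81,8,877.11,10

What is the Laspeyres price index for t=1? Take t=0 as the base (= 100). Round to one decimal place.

107.9

Laspeyres price index uses base-period quantities as weights.
ΣP(t=1)·Q(t=0) = 2674.81×11 + 3053.49×5 + 415.50×3 + 11375.20×12 + 45.91×28 + 877.11×8 = 29422.91 + 15267.45 + 1246.5 + 136502.4 + 1285.48 + 7016.88 = 190741.62
ΣP(t=0)·Q(t=0) = 2838.41×11 + 3766.42×5 + 514.72×3 + 9793.89×12 + 49.17×28 + 777.81×8 = 31222.51 + 18832.1 + 1544.16 + 117526.68 + 1376.76 + 6222.48 = 176724.69
Index = 190741.62 / 176724.69 × 100 = 107.9315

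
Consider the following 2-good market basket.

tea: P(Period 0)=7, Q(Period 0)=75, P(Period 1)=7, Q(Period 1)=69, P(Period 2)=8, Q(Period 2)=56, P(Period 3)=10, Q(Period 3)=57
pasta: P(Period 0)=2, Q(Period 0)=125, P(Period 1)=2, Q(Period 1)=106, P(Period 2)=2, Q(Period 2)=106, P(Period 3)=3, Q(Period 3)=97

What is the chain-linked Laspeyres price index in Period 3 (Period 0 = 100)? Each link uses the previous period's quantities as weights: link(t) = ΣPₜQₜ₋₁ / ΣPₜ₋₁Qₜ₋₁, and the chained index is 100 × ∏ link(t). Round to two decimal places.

Link Period 0→Period 1:
ΣP(Period 1)Q(Period 0) = 7×75 + 2×125 = 525 + 250 = 775
ΣP(Period 0)Q(Period 0) = 7×75 + 2×125 = 525 + 250 = 775
link = 775/775 = 1.000000
Link Period 1→Period 2:
ΣP(Period 2)Q(Period 1) = 8×69 + 2×106 = 552 + 212 = 764
ΣP(Period 1)Q(Period 1) = 7×69 + 2×106 = 483 + 212 = 695
link = 764/695 = 1.099281
Link Period 2→Period 3:
ΣP(Period 3)Q(Period 2) = 10×56 + 3×106 = 560 + 318 = 878
ΣP(Period 2)Q(Period 2) = 8×56 + 2×106 = 448 + 212 = 660
link = 878/660 = 1.330303
Chained index = 100 × 1.000000 × 1.099281 × 1.330303 = 146.2376

146.24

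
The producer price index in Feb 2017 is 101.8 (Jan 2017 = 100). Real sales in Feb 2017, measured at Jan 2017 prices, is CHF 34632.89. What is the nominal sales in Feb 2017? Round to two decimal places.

Nominal = Real × (Index/100) = 34632.89 × (101.8/100)
        = 34632.89 × 1.018 = 35256.2820

35256.28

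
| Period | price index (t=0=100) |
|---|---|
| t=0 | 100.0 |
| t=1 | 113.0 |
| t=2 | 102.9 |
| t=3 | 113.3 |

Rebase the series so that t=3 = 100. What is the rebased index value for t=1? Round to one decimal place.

Rebased(t=1) = 113.0 / 113.3 × 100 = 99.7352

99.7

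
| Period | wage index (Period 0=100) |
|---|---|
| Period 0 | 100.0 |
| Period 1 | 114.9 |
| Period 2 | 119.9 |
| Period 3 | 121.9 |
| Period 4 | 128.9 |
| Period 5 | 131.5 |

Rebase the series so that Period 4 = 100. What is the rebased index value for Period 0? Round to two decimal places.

77.58

Rebased(Period 0) = 100.0 / 128.9 × 100 = 77.5795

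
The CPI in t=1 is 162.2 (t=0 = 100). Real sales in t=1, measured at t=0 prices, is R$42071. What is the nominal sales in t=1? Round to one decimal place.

Nominal = Real × (Index/100) = 42071 × (162.2/100)
        = 42071 × 1.622 = 68239.1620

68239.2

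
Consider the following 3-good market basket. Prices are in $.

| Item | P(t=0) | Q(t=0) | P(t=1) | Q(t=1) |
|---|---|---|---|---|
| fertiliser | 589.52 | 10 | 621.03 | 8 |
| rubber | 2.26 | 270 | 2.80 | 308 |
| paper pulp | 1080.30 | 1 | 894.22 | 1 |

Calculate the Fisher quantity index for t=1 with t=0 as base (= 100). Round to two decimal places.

85.57

Laspeyres component (base-period weights):
ΣP(t=0)Q(t=1) = 589.52×8 + 2.26×308 + 1080.30×1 = 4716.16 + 696.08 + 1080.3 = 6492.54
ΣP(t=0)Q(t=0) = 589.52×10 + 2.26×270 + 1080.30×1 = 5895.2 + 610.2 + 1080.3 = 7585.7
L = 6492.54 / 7585.7 × 100 = 85.5892
Paasche component (current-period weights):
ΣP(t=1)Q(t=1) = 621.03×8 + 2.80×308 + 894.22×1 = 4968.24 + 862.4 + 894.22 = 6724.86
ΣP(t=1)Q(t=0) = 621.03×10 + 2.80×270 + 894.22×1 = 6210.3 + 756 + 894.22 = 7860.52
P = 6724.86 / 7860.52 × 100 = 85.5524
Fisher = √(L × P) = √(85.5892 × 85.5524) = 85.5708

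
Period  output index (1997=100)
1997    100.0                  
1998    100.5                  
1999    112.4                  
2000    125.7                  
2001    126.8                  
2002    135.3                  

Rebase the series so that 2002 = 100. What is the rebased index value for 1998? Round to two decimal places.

74.28

Rebased(1998) = 100.5 / 135.3 × 100 = 74.2794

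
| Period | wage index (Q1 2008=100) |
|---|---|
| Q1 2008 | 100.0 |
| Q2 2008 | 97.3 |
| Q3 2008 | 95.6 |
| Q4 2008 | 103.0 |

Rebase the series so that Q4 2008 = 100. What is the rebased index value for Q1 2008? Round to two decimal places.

Rebased(Q1 2008) = 100.0 / 103.0 × 100 = 97.0874

97.09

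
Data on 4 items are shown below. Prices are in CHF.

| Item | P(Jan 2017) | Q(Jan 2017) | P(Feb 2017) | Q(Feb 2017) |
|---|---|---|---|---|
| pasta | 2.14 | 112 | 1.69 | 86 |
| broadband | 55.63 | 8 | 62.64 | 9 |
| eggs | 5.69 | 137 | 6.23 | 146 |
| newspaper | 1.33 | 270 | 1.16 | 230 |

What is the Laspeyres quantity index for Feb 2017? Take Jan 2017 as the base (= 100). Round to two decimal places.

Laspeyres quantity index uses base-period prices as weights.
ΣP(Jan 2017)·Q(Feb 2017) = 2.14×86 + 55.63×9 + 5.69×146 + 1.33×230 = 184.04 + 500.67 + 830.74 + 305.9 = 1821.35
ΣP(Jan 2017)·Q(Jan 2017) = 2.14×112 + 55.63×8 + 5.69×137 + 1.33×270 = 239.68 + 445.04 + 779.53 + 359.1 = 1823.35
Index = 1821.35 / 1823.35 × 100 = 99.8903

99.89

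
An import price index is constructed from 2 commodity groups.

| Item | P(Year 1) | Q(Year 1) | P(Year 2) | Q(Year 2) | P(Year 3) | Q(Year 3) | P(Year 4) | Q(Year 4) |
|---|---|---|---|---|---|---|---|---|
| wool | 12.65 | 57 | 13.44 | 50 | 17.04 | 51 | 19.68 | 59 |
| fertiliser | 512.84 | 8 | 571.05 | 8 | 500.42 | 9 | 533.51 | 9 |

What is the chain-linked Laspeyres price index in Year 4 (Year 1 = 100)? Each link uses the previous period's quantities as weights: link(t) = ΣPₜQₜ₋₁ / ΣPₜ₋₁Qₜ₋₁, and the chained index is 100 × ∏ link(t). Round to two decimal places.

Link Year 1→Year 2:
ΣP(Year 2)Q(Year 1) = 13.44×57 + 571.05×8 = 766.08 + 4568.4 = 5334.48
ΣP(Year 1)Q(Year 1) = 12.65×57 + 512.84×8 = 721.05 + 4102.72 = 4823.77
link = 5334.48/4823.77 = 1.105874
Link Year 2→Year 3:
ΣP(Year 3)Q(Year 2) = 17.04×50 + 500.42×8 = 852 + 4003.36 = 4855.36
ΣP(Year 2)Q(Year 2) = 13.44×50 + 571.05×8 = 672 + 4568.4 = 5240.4
link = 4855.36/5240.4 = 0.926525
Link Year 3→Year 4:
ΣP(Year 4)Q(Year 3) = 19.68×51 + 533.51×9 = 1003.68 + 4801.59 = 5805.27
ΣP(Year 3)Q(Year 3) = 17.04×51 + 500.42×9 = 869.04 + 4503.78 = 5372.82
link = 5805.27/5372.82 = 1.080488
Chained index = 100 × 1.105874 × 0.926525 × 1.080488 = 110.7089

110.71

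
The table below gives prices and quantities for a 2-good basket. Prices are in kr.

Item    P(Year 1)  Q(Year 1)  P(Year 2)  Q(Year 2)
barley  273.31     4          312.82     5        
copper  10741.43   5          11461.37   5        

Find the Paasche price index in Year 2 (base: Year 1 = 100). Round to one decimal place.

Paasche price index uses current-period quantities as weights.
ΣP(Year 2)·Q(Year 2) = 312.82×5 + 11461.37×5 = 1564.1 + 57306.85 = 58870.95
ΣP(Year 1)·Q(Year 2) = 273.31×5 + 10741.43×5 = 1366.55 + 53707.15 = 55073.7
Index = 58870.95 / 55073.7 × 100 = 106.8949

106.9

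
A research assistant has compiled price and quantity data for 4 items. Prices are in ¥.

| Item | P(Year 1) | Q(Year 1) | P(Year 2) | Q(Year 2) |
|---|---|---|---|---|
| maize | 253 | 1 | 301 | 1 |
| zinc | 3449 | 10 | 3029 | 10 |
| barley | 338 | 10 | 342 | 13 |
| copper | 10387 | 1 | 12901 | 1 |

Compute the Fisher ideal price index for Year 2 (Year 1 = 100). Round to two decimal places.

96.75

Laspeyres component (base-period weights):
ΣP(Year 2)Q(Year 1) = 301×1 + 3029×10 + 342×10 + 12901×1 = 301 + 30290 + 3420 + 12901 = 46912
ΣP(Year 1)Q(Year 1) = 253×1 + 3449×10 + 338×10 + 10387×1 = 253 + 34490 + 3380 + 10387 = 48510
L = 46912 / 48510 × 100 = 96.7058
Paasche component (current-period weights):
ΣP(Year 2)Q(Year 2) = 301×1 + 3029×10 + 342×13 + 12901×1 = 301 + 30290 + 4446 + 12901 = 47938
ΣP(Year 1)Q(Year 2) = 253×1 + 3449×10 + 338×13 + 10387×1 = 253 + 34490 + 4394 + 10387 = 49524
P = 47938 / 49524 × 100 = 96.7975
Fisher = √(L × P) = √(96.7058 × 96.7975) = 96.7517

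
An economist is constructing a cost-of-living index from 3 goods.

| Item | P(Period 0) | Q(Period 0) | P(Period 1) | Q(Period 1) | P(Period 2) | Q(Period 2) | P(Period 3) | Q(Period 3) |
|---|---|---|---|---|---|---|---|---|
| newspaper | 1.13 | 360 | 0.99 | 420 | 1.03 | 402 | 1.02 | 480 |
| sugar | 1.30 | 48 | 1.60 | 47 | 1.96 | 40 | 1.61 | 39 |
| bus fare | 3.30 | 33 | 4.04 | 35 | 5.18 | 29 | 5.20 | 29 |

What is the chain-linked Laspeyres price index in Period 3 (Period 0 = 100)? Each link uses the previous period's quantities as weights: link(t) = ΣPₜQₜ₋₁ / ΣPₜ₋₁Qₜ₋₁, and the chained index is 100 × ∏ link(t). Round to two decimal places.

106.44

Link Period 0→Period 1:
ΣP(Period 1)Q(Period 0) = 0.99×360 + 1.60×48 + 4.04×33 = 356.4 + 76.8 + 133.32 = 566.52
ΣP(Period 0)Q(Period 0) = 1.13×360 + 1.30×48 + 3.30×33 = 406.8 + 62.4 + 108.9 = 578.1
link = 566.52/578.1 = 0.979969
Link Period 1→Period 2:
ΣP(Period 2)Q(Period 1) = 1.03×420 + 1.96×47 + 5.18×35 = 432.6 + 92.12 + 181.3 = 706.02
ΣP(Period 1)Q(Period 1) = 0.99×420 + 1.60×47 + 4.04×35 = 415.8 + 75.2 + 141.4 = 632.4
link = 706.02/632.4 = 1.116414
Link Period 2→Period 3:
ΣP(Period 3)Q(Period 2) = 1.02×402 + 1.61×40 + 5.20×29 = 410.04 + 64.4 + 150.8 = 625.24
ΣP(Period 2)Q(Period 2) = 1.03×402 + 1.96×40 + 5.18×29 = 414.06 + 78.4 + 150.22 = 642.68
link = 625.24/642.68 = 0.972864
Chained index = 100 × 0.979969 × 1.116414 × 0.972864 = 106.4362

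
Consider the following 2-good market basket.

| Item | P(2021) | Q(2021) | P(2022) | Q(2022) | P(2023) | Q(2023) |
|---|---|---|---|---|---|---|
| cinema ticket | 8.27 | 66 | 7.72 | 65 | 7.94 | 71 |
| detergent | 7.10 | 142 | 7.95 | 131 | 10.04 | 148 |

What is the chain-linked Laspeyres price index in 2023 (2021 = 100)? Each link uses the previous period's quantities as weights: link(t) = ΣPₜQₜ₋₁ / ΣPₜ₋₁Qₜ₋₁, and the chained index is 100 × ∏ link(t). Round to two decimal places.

125.11

Link 2021→2022:
ΣP(2022)Q(2021) = 7.72×66 + 7.95×142 = 509.52 + 1128.9 = 1638.42
ΣP(2021)Q(2021) = 8.27×66 + 7.10×142 = 545.82 + 1008.2 = 1554.02
link = 1638.42/1554.02 = 1.054311
Link 2022→2023:
ΣP(2023)Q(2022) = 7.94×65 + 10.04×131 = 516.1 + 1315.24 = 1831.34
ΣP(2022)Q(2022) = 7.72×65 + 7.95×131 = 501.8 + 1041.45 = 1543.25
link = 1831.34/1543.25 = 1.186677
Chained index = 100 × 1.054311 × 1.186677 = 125.1127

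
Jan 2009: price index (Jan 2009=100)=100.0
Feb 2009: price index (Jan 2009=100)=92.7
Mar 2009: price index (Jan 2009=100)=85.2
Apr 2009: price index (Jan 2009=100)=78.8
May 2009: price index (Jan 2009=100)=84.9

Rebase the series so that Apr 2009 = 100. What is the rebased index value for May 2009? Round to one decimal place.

Rebased(May 2009) = 84.9 / 78.8 × 100 = 107.7411

107.7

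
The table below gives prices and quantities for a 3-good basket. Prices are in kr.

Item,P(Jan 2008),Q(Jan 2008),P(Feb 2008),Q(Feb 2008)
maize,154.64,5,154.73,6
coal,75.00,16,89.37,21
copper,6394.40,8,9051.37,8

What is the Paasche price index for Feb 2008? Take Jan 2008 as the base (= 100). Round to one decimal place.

140.2

Paasche price index uses current-period quantities as weights.
ΣP(Feb 2008)·Q(Feb 2008) = 154.73×6 + 89.37×21 + 9051.37×8 = 928.38 + 1876.77 + 72410.96 = 75216.11
ΣP(Jan 2008)·Q(Feb 2008) = 154.64×6 + 75.00×21 + 6394.40×8 = 927.84 + 1575 + 51155.2 = 53658.04
Index = 75216.11 / 53658.04 × 100 = 140.1768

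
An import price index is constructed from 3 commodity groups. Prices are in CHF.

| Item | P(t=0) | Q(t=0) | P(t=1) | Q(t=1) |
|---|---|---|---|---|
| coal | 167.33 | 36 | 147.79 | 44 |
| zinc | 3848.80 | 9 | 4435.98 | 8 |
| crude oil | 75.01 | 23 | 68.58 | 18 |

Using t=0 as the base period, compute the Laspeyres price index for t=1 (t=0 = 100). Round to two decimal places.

110.46

Laspeyres price index uses base-period quantities as weights.
ΣP(t=1)·Q(t=0) = 147.79×36 + 4435.98×9 + 68.58×23 = 5320.44 + 39923.82 + 1577.34 = 46821.6
ΣP(t=0)·Q(t=0) = 167.33×36 + 3848.80×9 + 75.01×23 = 6023.88 + 34639.2 + 1725.23 = 42388.31
Index = 46821.6 / 42388.31 × 100 = 110.4588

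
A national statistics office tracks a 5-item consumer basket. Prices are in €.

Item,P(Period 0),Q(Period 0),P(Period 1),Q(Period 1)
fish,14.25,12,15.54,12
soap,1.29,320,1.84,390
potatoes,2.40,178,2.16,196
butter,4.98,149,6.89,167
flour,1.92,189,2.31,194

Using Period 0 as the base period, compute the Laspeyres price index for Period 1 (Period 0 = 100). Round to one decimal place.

Laspeyres price index uses base-period quantities as weights.
ΣP(Period 1)·Q(Period 0) = 15.54×12 + 1.84×320 + 2.16×178 + 6.89×149 + 2.31×189 = 186.48 + 588.8 + 384.48 + 1026.61 + 436.59 = 2622.96
ΣP(Period 0)·Q(Period 0) = 14.25×12 + 1.29×320 + 2.40×178 + 4.98×149 + 1.92×189 = 171 + 412.8 + 427.2 + 742.02 + 362.88 = 2115.9
Index = 2622.96 / 2115.9 × 100 = 123.9643

124.0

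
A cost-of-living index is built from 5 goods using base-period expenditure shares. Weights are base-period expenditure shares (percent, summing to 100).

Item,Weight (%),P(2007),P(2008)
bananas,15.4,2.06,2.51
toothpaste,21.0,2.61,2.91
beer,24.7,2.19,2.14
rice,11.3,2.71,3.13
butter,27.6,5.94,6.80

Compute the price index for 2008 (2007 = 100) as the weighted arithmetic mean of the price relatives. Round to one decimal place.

bananas: 15.4 × (2.51/2.06) = 15.4 × 1.218447 = 18.7641
toothpaste: 21.0 × (2.91/2.61) = 21.0 × 1.114943 = 23.4138
beer: 24.7 × (2.14/2.19) = 24.7 × 0.977169 = 24.1361
rice: 11.3 × (3.13/2.71) = 11.3 × 1.154982 = 13.0513
butter: 27.6 × (6.80/5.94) = 27.6 × 1.144781 = 31.5960
Index = Σ wᵢ·(p₁ᵢ/p₀ᵢ) = 18.7641 + 23.4138 + 24.1361 + 13.0513 + 31.5960 = 110.9612

111.0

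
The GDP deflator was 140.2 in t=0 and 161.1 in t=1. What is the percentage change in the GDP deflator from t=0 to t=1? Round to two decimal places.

14.91%

Change = (161.1 − 140.2) / 140.2 × 100
       = 20.9 / 140.2 × 100 = 14.9073%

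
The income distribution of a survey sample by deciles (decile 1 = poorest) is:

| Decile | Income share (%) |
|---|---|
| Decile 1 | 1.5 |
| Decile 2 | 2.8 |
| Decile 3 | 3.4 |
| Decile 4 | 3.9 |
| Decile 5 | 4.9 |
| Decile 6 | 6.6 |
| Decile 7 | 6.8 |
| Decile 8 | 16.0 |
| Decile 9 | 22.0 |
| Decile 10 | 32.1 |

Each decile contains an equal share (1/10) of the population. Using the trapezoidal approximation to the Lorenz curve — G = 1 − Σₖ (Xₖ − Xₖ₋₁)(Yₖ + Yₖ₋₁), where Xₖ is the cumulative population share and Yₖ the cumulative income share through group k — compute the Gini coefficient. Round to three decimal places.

Cumulative income shares Yₖ: 0.0150, 0.0430, 0.0770, 0.1160, 0.1650, 0.2310, 0.2990, 0.4590, 0.6790, 1.0000
Σ (Xₖ−Xₖ₋₁)(Yₖ+Yₖ₋₁) = (1/10)(0.0150+0.0000) + (1/10)(0.0430+0.0150) + (1/10)(0.0770+0.0430) + (1/10)(0.1160+0.0770) + (1/10)(0.1650+0.1160) + (1/10)(0.2310+0.1650) + (1/10)(0.2990+0.2310) + (1/10)(0.4590+0.2990) + (1/10)(0.6790+0.4590) + (1/10)(1.0000+0.6790)
  = 0.0015 + 0.0058 + 0.0120 + 0.0193 + 0.0281 + 0.0396 + 0.0530 + 0.0758 + 0.1138 + 0.1679 = 0.5168
G = 1 − 0.5168 = 0.4832

0.483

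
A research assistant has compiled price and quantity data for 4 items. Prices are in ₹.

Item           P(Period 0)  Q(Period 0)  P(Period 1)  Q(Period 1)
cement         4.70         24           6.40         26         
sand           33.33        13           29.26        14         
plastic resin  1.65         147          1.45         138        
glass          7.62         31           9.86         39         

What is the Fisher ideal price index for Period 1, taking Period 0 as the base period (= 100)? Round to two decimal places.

103.47

Laspeyres component (base-period weights):
ΣP(Period 1)Q(Period 0) = 6.40×24 + 29.26×13 + 1.45×147 + 9.86×31 = 153.6 + 380.38 + 213.15 + 305.66 = 1052.79
ΣP(Period 0)Q(Period 0) = 4.70×24 + 33.33×13 + 1.65×147 + 7.62×31 = 112.8 + 433.29 + 242.55 + 236.22 = 1024.86
L = 1052.79 / 1024.86 × 100 = 102.7253
Paasche component (current-period weights):
ΣP(Period 1)Q(Period 1) = 6.40×26 + 29.26×14 + 1.45×138 + 9.86×39 = 166.4 + 409.64 + 200.1 + 384.54 = 1160.68
ΣP(Period 0)Q(Period 1) = 4.70×26 + 33.33×14 + 1.65×138 + 7.62×39 = 122.2 + 466.62 + 227.7 + 297.18 = 1113.7
P = 1160.68 / 1113.7 × 100 = 104.2184
Fisher = √(L × P) = √(102.7253 × 104.2184) = 103.4691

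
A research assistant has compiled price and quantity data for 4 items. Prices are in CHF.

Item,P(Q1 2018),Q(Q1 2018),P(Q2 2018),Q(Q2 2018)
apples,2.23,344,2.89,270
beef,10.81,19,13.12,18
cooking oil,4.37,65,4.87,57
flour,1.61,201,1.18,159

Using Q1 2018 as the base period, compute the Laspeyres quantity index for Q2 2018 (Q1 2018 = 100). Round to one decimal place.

82.4

Laspeyres quantity index uses base-period prices as weights.
ΣP(Q1 2018)·Q(Q2 2018) = 2.23×270 + 10.81×18 + 4.37×57 + 1.61×159 = 602.1 + 194.58 + 249.09 + 255.99 = 1301.76
ΣP(Q1 2018)·Q(Q1 2018) = 2.23×344 + 10.81×19 + 4.37×65 + 1.61×201 = 767.12 + 205.39 + 284.05 + 323.61 = 1580.17
Index = 1301.76 / 1580.17 × 100 = 82.3810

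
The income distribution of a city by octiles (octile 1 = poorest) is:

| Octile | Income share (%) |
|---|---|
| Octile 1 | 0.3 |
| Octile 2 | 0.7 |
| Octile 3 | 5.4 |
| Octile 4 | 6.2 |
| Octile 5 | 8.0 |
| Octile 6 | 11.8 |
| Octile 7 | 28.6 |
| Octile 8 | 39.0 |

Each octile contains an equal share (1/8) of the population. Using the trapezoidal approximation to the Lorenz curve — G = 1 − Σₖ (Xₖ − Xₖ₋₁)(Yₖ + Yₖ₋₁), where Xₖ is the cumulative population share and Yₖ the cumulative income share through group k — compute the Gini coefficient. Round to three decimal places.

0.539

Cumulative income shares Yₖ: 0.0030, 0.0100, 0.0640, 0.1260, 0.2060, 0.3240, 0.6100, 1.0000
Σ (Xₖ−Xₖ₋₁)(Yₖ+Yₖ₋₁) = (1/8)(0.0030+0.0000) + (1/8)(0.0100+0.0030) + (1/8)(0.0640+0.0100) + (1/8)(0.1260+0.0640) + (1/8)(0.2060+0.1260) + (1/8)(0.3240+0.2060) + (1/8)(0.6100+0.3240) + (1/8)(1.0000+0.6100)
  = 0.0004 + 0.0016 + 0.0092 + 0.0238 + 0.0415 + 0.0663 + 0.1168 + 0.2013 = 0.4608
G = 1 − 0.4608 = 0.5393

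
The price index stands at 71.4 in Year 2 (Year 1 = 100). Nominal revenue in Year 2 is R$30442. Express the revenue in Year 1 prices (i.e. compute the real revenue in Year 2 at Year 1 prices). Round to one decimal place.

42635.9

Real = Nominal ÷ (Index/100) = 30442 ÷ (71.4/100)
     = 30442 ÷ 0.714 = 42635.8543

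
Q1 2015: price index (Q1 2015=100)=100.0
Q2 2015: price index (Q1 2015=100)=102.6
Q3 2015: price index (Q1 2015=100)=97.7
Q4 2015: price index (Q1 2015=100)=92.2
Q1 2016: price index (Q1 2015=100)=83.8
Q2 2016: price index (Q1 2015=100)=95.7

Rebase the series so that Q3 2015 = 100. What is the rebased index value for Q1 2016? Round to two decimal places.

85.77

Rebased(Q1 2016) = 83.8 / 97.7 × 100 = 85.7728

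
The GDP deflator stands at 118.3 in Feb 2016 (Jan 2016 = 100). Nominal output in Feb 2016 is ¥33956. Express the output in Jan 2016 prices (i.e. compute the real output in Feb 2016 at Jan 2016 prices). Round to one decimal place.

28703.3

Real = Nominal ÷ (Index/100) = 33956 ÷ (118.3/100)
     = 33956 ÷ 1.183 = 28703.2967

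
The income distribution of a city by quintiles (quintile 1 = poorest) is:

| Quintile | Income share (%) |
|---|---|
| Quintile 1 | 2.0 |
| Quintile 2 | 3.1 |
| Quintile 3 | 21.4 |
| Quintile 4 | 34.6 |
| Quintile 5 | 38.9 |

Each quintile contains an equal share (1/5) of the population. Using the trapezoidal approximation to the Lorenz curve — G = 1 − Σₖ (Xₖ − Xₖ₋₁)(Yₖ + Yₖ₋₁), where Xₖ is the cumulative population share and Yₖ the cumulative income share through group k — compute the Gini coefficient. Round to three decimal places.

0.421

Cumulative income shares Yₖ: 0.0200, 0.0510, 0.2650, 0.6110, 1.0000
Σ (Xₖ−Xₖ₋₁)(Yₖ+Yₖ₋₁) = (1/5)(0.0200+0.0000) + (1/5)(0.0510+0.0200) + (1/5)(0.2650+0.0510) + (1/5)(0.6110+0.2650) + (1/5)(1.0000+0.6110)
  = 0.0040 + 0.0142 + 0.0632 + 0.1752 + 0.3222 = 0.5788
G = 1 − 0.5788 = 0.4212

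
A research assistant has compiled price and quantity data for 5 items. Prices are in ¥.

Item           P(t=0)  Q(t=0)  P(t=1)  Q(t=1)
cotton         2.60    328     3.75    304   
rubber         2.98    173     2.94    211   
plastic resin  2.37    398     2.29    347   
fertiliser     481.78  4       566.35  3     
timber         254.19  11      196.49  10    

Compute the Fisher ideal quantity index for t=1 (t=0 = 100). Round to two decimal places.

Laspeyres component (base-period weights):
ΣP(t=0)Q(t=1) = 2.60×304 + 2.98×211 + 2.37×347 + 481.78×3 + 254.19×10 = 790.4 + 628.78 + 822.39 + 1445.34 + 2541.9 = 6228.81
ΣP(t=0)Q(t=0) = 2.60×328 + 2.98×173 + 2.37×398 + 481.78×4 + 254.19×11 = 852.8 + 515.54 + 943.26 + 1927.12 + 2796.09 = 7034.81
L = 6228.81 / 7034.81 × 100 = 88.5427
Paasche component (current-period weights):
ΣP(t=1)Q(t=1) = 3.75×304 + 2.94×211 + 2.29×347 + 566.35×3 + 196.49×10 = 1140 + 620.34 + 794.63 + 1699.05 + 1964.9 = 6218.92
ΣP(t=1)Q(t=0) = 3.75×328 + 2.94×173 + 2.29×398 + 566.35×4 + 196.49×11 = 1230 + 508.62 + 911.42 + 2265.4 + 2161.39 = 7076.83
P = 6218.92 / 7076.83 × 100 = 87.8772
Fisher = √(L × P) = √(88.5427 × 87.8772) = 88.2093

88.21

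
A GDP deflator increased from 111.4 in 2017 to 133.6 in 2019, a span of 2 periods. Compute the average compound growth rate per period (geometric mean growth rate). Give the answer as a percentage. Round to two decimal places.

9.51%

Growth factor = (133.6/111.4)^(1/2) = (1.199282)^(1/2) = 1.095117
Growth rate = 1.095117 − 1 = 0.095117 = 9.5117%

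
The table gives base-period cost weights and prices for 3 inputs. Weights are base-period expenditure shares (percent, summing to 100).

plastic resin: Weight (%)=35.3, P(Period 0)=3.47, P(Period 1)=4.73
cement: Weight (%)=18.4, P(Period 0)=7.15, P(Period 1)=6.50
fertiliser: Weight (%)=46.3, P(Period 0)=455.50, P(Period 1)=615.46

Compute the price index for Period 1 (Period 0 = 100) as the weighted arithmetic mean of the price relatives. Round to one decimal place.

127.4

plastic resin: 35.3 × (4.73/3.47) = 35.3 × 1.363112 = 48.1179
cement: 18.4 × (6.50/7.15) = 18.4 × 0.909091 = 16.7273
fertiliser: 46.3 × (615.46/455.50) = 46.3 × 1.351175 = 62.5594
Index = Σ wᵢ·(p₁ᵢ/p₀ᵢ) = 48.1179 + 16.7273 + 62.5594 = 127.4045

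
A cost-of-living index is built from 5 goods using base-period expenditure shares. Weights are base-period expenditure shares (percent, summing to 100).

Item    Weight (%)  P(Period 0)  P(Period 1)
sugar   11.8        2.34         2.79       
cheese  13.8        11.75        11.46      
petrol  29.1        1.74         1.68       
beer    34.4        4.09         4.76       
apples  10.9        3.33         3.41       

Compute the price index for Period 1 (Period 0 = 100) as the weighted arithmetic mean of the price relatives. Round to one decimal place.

106.8

sugar: 11.8 × (2.79/2.34) = 11.8 × 1.192308 = 14.0692
cheese: 13.8 × (11.46/11.75) = 13.8 × 0.975319 = 13.4594
petrol: 29.1 × (1.68/1.74) = 29.1 × 0.965517 = 28.0966
beer: 34.4 × (4.76/4.09) = 34.4 × 1.163814 = 40.0352
apples: 10.9 × (3.41/3.33) = 10.9 × 1.024024 = 11.1619
Index = Σ wᵢ·(p₁ᵢ/p₀ᵢ) = 14.0692 + 13.4594 + 28.0966 + 40.0352 + 11.1619 = 106.8223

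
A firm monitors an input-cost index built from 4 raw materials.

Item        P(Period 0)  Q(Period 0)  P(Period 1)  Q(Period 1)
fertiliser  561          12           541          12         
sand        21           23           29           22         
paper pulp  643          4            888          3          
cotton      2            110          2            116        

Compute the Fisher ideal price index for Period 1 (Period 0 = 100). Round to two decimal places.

108.20

Laspeyres component (base-period weights):
ΣP(Period 1)Q(Period 0) = 541×12 + 29×23 + 888×4 + 2×110 = 6492 + 667 + 3552 + 220 = 10931
ΣP(Period 0)Q(Period 0) = 561×12 + 21×23 + 643×4 + 2×110 = 6732 + 483 + 2572 + 220 = 10007
L = 10931 / 10007 × 100 = 109.2335
Paasche component (current-period weights):
ΣP(Period 1)Q(Period 1) = 541×12 + 29×22 + 888×3 + 2×116 = 6492 + 638 + 2664 + 232 = 10026
ΣP(Period 0)Q(Period 1) = 561×12 + 21×22 + 643×3 + 2×116 = 6732 + 462 + 1929 + 232 = 9355
P = 10026 / 9355 × 100 = 107.1726
Fisher = √(L × P) = √(109.2335 × 107.1726) = 108.1982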